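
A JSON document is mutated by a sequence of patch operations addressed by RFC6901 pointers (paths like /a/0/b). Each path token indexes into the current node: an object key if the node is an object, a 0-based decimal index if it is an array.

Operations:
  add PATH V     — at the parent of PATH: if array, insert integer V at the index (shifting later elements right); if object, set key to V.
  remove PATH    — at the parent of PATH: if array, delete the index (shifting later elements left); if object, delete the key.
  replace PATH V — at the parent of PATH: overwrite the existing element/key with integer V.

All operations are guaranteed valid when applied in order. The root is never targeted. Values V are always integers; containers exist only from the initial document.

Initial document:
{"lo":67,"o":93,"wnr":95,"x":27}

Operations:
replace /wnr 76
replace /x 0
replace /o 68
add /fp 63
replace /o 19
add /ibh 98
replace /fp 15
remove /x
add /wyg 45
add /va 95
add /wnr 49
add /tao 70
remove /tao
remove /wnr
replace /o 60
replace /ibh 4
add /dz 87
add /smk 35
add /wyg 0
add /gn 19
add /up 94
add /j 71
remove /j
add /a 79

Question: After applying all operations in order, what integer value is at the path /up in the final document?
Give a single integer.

Answer: 94

Derivation:
After op 1 (replace /wnr 76): {"lo":67,"o":93,"wnr":76,"x":27}
After op 2 (replace /x 0): {"lo":67,"o":93,"wnr":76,"x":0}
After op 3 (replace /o 68): {"lo":67,"o":68,"wnr":76,"x":0}
After op 4 (add /fp 63): {"fp":63,"lo":67,"o":68,"wnr":76,"x":0}
After op 5 (replace /o 19): {"fp":63,"lo":67,"o":19,"wnr":76,"x":0}
After op 6 (add /ibh 98): {"fp":63,"ibh":98,"lo":67,"o":19,"wnr":76,"x":0}
After op 7 (replace /fp 15): {"fp":15,"ibh":98,"lo":67,"o":19,"wnr":76,"x":0}
After op 8 (remove /x): {"fp":15,"ibh":98,"lo":67,"o":19,"wnr":76}
After op 9 (add /wyg 45): {"fp":15,"ibh":98,"lo":67,"o":19,"wnr":76,"wyg":45}
After op 10 (add /va 95): {"fp":15,"ibh":98,"lo":67,"o":19,"va":95,"wnr":76,"wyg":45}
After op 11 (add /wnr 49): {"fp":15,"ibh":98,"lo":67,"o":19,"va":95,"wnr":49,"wyg":45}
After op 12 (add /tao 70): {"fp":15,"ibh":98,"lo":67,"o":19,"tao":70,"va":95,"wnr":49,"wyg":45}
After op 13 (remove /tao): {"fp":15,"ibh":98,"lo":67,"o":19,"va":95,"wnr":49,"wyg":45}
After op 14 (remove /wnr): {"fp":15,"ibh":98,"lo":67,"o":19,"va":95,"wyg":45}
After op 15 (replace /o 60): {"fp":15,"ibh":98,"lo":67,"o":60,"va":95,"wyg":45}
After op 16 (replace /ibh 4): {"fp":15,"ibh":4,"lo":67,"o":60,"va":95,"wyg":45}
After op 17 (add /dz 87): {"dz":87,"fp":15,"ibh":4,"lo":67,"o":60,"va":95,"wyg":45}
After op 18 (add /smk 35): {"dz":87,"fp":15,"ibh":4,"lo":67,"o":60,"smk":35,"va":95,"wyg":45}
After op 19 (add /wyg 0): {"dz":87,"fp":15,"ibh":4,"lo":67,"o":60,"smk":35,"va":95,"wyg":0}
After op 20 (add /gn 19): {"dz":87,"fp":15,"gn":19,"ibh":4,"lo":67,"o":60,"smk":35,"va":95,"wyg":0}
After op 21 (add /up 94): {"dz":87,"fp":15,"gn":19,"ibh":4,"lo":67,"o":60,"smk":35,"up":94,"va":95,"wyg":0}
After op 22 (add /j 71): {"dz":87,"fp":15,"gn":19,"ibh":4,"j":71,"lo":67,"o":60,"smk":35,"up":94,"va":95,"wyg":0}
After op 23 (remove /j): {"dz":87,"fp":15,"gn":19,"ibh":4,"lo":67,"o":60,"smk":35,"up":94,"va":95,"wyg":0}
After op 24 (add /a 79): {"a":79,"dz":87,"fp":15,"gn":19,"ibh":4,"lo":67,"o":60,"smk":35,"up":94,"va":95,"wyg":0}
Value at /up: 94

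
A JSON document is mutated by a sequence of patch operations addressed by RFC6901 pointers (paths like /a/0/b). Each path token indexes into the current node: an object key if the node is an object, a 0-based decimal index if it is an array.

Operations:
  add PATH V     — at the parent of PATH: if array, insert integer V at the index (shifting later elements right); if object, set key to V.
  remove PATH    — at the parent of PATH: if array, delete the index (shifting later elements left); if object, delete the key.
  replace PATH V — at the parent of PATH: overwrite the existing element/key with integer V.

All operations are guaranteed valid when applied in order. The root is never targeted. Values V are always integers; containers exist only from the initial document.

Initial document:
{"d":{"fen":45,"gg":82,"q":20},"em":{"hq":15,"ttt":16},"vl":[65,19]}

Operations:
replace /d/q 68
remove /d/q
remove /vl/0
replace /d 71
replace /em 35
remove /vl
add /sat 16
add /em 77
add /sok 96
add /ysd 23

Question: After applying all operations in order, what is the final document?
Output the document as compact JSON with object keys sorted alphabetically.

Answer: {"d":71,"em":77,"sat":16,"sok":96,"ysd":23}

Derivation:
After op 1 (replace /d/q 68): {"d":{"fen":45,"gg":82,"q":68},"em":{"hq":15,"ttt":16},"vl":[65,19]}
After op 2 (remove /d/q): {"d":{"fen":45,"gg":82},"em":{"hq":15,"ttt":16},"vl":[65,19]}
After op 3 (remove /vl/0): {"d":{"fen":45,"gg":82},"em":{"hq":15,"ttt":16},"vl":[19]}
After op 4 (replace /d 71): {"d":71,"em":{"hq":15,"ttt":16},"vl":[19]}
After op 5 (replace /em 35): {"d":71,"em":35,"vl":[19]}
After op 6 (remove /vl): {"d":71,"em":35}
After op 7 (add /sat 16): {"d":71,"em":35,"sat":16}
After op 8 (add /em 77): {"d":71,"em":77,"sat":16}
After op 9 (add /sok 96): {"d":71,"em":77,"sat":16,"sok":96}
After op 10 (add /ysd 23): {"d":71,"em":77,"sat":16,"sok":96,"ysd":23}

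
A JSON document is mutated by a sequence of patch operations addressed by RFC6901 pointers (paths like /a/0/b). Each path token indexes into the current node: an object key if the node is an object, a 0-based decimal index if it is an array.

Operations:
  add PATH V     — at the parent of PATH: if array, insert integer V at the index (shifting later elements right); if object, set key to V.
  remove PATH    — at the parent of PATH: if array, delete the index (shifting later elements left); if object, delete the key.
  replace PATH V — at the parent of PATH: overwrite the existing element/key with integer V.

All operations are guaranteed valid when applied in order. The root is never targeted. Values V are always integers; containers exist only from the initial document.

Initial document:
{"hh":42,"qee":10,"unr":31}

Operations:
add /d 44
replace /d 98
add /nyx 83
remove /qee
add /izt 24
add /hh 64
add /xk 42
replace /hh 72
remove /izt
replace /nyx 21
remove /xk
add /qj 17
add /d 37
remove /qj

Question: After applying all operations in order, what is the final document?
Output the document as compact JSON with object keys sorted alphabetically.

After op 1 (add /d 44): {"d":44,"hh":42,"qee":10,"unr":31}
After op 2 (replace /d 98): {"d":98,"hh":42,"qee":10,"unr":31}
After op 3 (add /nyx 83): {"d":98,"hh":42,"nyx":83,"qee":10,"unr":31}
After op 4 (remove /qee): {"d":98,"hh":42,"nyx":83,"unr":31}
After op 5 (add /izt 24): {"d":98,"hh":42,"izt":24,"nyx":83,"unr":31}
After op 6 (add /hh 64): {"d":98,"hh":64,"izt":24,"nyx":83,"unr":31}
After op 7 (add /xk 42): {"d":98,"hh":64,"izt":24,"nyx":83,"unr":31,"xk":42}
After op 8 (replace /hh 72): {"d":98,"hh":72,"izt":24,"nyx":83,"unr":31,"xk":42}
After op 9 (remove /izt): {"d":98,"hh":72,"nyx":83,"unr":31,"xk":42}
After op 10 (replace /nyx 21): {"d":98,"hh":72,"nyx":21,"unr":31,"xk":42}
After op 11 (remove /xk): {"d":98,"hh":72,"nyx":21,"unr":31}
After op 12 (add /qj 17): {"d":98,"hh":72,"nyx":21,"qj":17,"unr":31}
After op 13 (add /d 37): {"d":37,"hh":72,"nyx":21,"qj":17,"unr":31}
After op 14 (remove /qj): {"d":37,"hh":72,"nyx":21,"unr":31}

Answer: {"d":37,"hh":72,"nyx":21,"unr":31}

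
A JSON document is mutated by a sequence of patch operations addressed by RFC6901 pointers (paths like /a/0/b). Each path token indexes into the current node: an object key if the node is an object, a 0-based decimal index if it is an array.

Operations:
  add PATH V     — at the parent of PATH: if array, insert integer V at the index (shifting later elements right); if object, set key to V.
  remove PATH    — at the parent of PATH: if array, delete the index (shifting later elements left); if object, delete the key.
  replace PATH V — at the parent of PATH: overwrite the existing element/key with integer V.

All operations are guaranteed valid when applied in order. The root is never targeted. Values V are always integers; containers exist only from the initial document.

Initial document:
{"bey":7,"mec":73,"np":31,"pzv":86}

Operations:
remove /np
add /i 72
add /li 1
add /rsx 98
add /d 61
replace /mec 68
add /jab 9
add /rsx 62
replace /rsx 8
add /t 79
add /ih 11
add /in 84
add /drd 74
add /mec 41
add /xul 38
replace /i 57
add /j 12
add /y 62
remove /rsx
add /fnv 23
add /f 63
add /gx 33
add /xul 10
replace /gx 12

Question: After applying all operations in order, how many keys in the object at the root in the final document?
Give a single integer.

Answer: 17

Derivation:
After op 1 (remove /np): {"bey":7,"mec":73,"pzv":86}
After op 2 (add /i 72): {"bey":7,"i":72,"mec":73,"pzv":86}
After op 3 (add /li 1): {"bey":7,"i":72,"li":1,"mec":73,"pzv":86}
After op 4 (add /rsx 98): {"bey":7,"i":72,"li":1,"mec":73,"pzv":86,"rsx":98}
After op 5 (add /d 61): {"bey":7,"d":61,"i":72,"li":1,"mec":73,"pzv":86,"rsx":98}
After op 6 (replace /mec 68): {"bey":7,"d":61,"i":72,"li":1,"mec":68,"pzv":86,"rsx":98}
After op 7 (add /jab 9): {"bey":7,"d":61,"i":72,"jab":9,"li":1,"mec":68,"pzv":86,"rsx":98}
After op 8 (add /rsx 62): {"bey":7,"d":61,"i":72,"jab":9,"li":1,"mec":68,"pzv":86,"rsx":62}
After op 9 (replace /rsx 8): {"bey":7,"d":61,"i":72,"jab":9,"li":1,"mec":68,"pzv":86,"rsx":8}
After op 10 (add /t 79): {"bey":7,"d":61,"i":72,"jab":9,"li":1,"mec":68,"pzv":86,"rsx":8,"t":79}
After op 11 (add /ih 11): {"bey":7,"d":61,"i":72,"ih":11,"jab":9,"li":1,"mec":68,"pzv":86,"rsx":8,"t":79}
After op 12 (add /in 84): {"bey":7,"d":61,"i":72,"ih":11,"in":84,"jab":9,"li":1,"mec":68,"pzv":86,"rsx":8,"t":79}
After op 13 (add /drd 74): {"bey":7,"d":61,"drd":74,"i":72,"ih":11,"in":84,"jab":9,"li":1,"mec":68,"pzv":86,"rsx":8,"t":79}
After op 14 (add /mec 41): {"bey":7,"d":61,"drd":74,"i":72,"ih":11,"in":84,"jab":9,"li":1,"mec":41,"pzv":86,"rsx":8,"t":79}
After op 15 (add /xul 38): {"bey":7,"d":61,"drd":74,"i":72,"ih":11,"in":84,"jab":9,"li":1,"mec":41,"pzv":86,"rsx":8,"t":79,"xul":38}
After op 16 (replace /i 57): {"bey":7,"d":61,"drd":74,"i":57,"ih":11,"in":84,"jab":9,"li":1,"mec":41,"pzv":86,"rsx":8,"t":79,"xul":38}
After op 17 (add /j 12): {"bey":7,"d":61,"drd":74,"i":57,"ih":11,"in":84,"j":12,"jab":9,"li":1,"mec":41,"pzv":86,"rsx":8,"t":79,"xul":38}
After op 18 (add /y 62): {"bey":7,"d":61,"drd":74,"i":57,"ih":11,"in":84,"j":12,"jab":9,"li":1,"mec":41,"pzv":86,"rsx":8,"t":79,"xul":38,"y":62}
After op 19 (remove /rsx): {"bey":7,"d":61,"drd":74,"i":57,"ih":11,"in":84,"j":12,"jab":9,"li":1,"mec":41,"pzv":86,"t":79,"xul":38,"y":62}
After op 20 (add /fnv 23): {"bey":7,"d":61,"drd":74,"fnv":23,"i":57,"ih":11,"in":84,"j":12,"jab":9,"li":1,"mec":41,"pzv":86,"t":79,"xul":38,"y":62}
After op 21 (add /f 63): {"bey":7,"d":61,"drd":74,"f":63,"fnv":23,"i":57,"ih":11,"in":84,"j":12,"jab":9,"li":1,"mec":41,"pzv":86,"t":79,"xul":38,"y":62}
After op 22 (add /gx 33): {"bey":7,"d":61,"drd":74,"f":63,"fnv":23,"gx":33,"i":57,"ih":11,"in":84,"j":12,"jab":9,"li":1,"mec":41,"pzv":86,"t":79,"xul":38,"y":62}
After op 23 (add /xul 10): {"bey":7,"d":61,"drd":74,"f":63,"fnv":23,"gx":33,"i":57,"ih":11,"in":84,"j":12,"jab":9,"li":1,"mec":41,"pzv":86,"t":79,"xul":10,"y":62}
After op 24 (replace /gx 12): {"bey":7,"d":61,"drd":74,"f":63,"fnv":23,"gx":12,"i":57,"ih":11,"in":84,"j":12,"jab":9,"li":1,"mec":41,"pzv":86,"t":79,"xul":10,"y":62}
Size at the root: 17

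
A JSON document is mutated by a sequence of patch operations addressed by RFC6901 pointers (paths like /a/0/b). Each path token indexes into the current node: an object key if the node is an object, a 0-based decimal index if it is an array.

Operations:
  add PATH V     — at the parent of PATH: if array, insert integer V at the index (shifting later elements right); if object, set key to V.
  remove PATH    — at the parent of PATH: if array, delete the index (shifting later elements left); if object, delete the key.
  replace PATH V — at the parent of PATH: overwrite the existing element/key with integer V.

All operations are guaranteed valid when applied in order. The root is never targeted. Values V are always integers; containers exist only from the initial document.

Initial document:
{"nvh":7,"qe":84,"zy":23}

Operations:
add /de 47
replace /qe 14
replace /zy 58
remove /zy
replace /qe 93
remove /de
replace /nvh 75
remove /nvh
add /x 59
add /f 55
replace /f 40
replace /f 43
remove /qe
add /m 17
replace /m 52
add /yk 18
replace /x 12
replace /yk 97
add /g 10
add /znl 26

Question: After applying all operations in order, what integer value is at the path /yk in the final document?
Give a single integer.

Answer: 97

Derivation:
After op 1 (add /de 47): {"de":47,"nvh":7,"qe":84,"zy":23}
After op 2 (replace /qe 14): {"de":47,"nvh":7,"qe":14,"zy":23}
After op 3 (replace /zy 58): {"de":47,"nvh":7,"qe":14,"zy":58}
After op 4 (remove /zy): {"de":47,"nvh":7,"qe":14}
After op 5 (replace /qe 93): {"de":47,"nvh":7,"qe":93}
After op 6 (remove /de): {"nvh":7,"qe":93}
After op 7 (replace /nvh 75): {"nvh":75,"qe":93}
After op 8 (remove /nvh): {"qe":93}
After op 9 (add /x 59): {"qe":93,"x":59}
After op 10 (add /f 55): {"f":55,"qe":93,"x":59}
After op 11 (replace /f 40): {"f":40,"qe":93,"x":59}
After op 12 (replace /f 43): {"f":43,"qe":93,"x":59}
After op 13 (remove /qe): {"f":43,"x":59}
After op 14 (add /m 17): {"f":43,"m":17,"x":59}
After op 15 (replace /m 52): {"f":43,"m":52,"x":59}
After op 16 (add /yk 18): {"f":43,"m":52,"x":59,"yk":18}
After op 17 (replace /x 12): {"f":43,"m":52,"x":12,"yk":18}
After op 18 (replace /yk 97): {"f":43,"m":52,"x":12,"yk":97}
After op 19 (add /g 10): {"f":43,"g":10,"m":52,"x":12,"yk":97}
After op 20 (add /znl 26): {"f":43,"g":10,"m":52,"x":12,"yk":97,"znl":26}
Value at /yk: 97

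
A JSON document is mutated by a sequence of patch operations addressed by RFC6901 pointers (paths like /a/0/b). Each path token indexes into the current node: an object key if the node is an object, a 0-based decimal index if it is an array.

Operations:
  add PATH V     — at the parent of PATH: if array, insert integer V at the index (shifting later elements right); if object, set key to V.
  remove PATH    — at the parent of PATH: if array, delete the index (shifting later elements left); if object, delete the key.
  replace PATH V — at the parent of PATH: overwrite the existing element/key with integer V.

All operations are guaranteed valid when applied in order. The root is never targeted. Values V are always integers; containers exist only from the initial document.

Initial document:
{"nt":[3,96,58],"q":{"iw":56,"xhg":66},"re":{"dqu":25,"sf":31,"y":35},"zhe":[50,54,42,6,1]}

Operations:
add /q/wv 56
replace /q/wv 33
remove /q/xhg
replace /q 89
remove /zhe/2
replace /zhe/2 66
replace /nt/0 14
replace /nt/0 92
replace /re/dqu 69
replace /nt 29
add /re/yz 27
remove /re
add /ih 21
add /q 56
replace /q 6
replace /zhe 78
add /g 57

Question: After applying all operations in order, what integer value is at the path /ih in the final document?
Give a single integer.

Answer: 21

Derivation:
After op 1 (add /q/wv 56): {"nt":[3,96,58],"q":{"iw":56,"wv":56,"xhg":66},"re":{"dqu":25,"sf":31,"y":35},"zhe":[50,54,42,6,1]}
After op 2 (replace /q/wv 33): {"nt":[3,96,58],"q":{"iw":56,"wv":33,"xhg":66},"re":{"dqu":25,"sf":31,"y":35},"zhe":[50,54,42,6,1]}
After op 3 (remove /q/xhg): {"nt":[3,96,58],"q":{"iw":56,"wv":33},"re":{"dqu":25,"sf":31,"y":35},"zhe":[50,54,42,6,1]}
After op 4 (replace /q 89): {"nt":[3,96,58],"q":89,"re":{"dqu":25,"sf":31,"y":35},"zhe":[50,54,42,6,1]}
After op 5 (remove /zhe/2): {"nt":[3,96,58],"q":89,"re":{"dqu":25,"sf":31,"y":35},"zhe":[50,54,6,1]}
After op 6 (replace /zhe/2 66): {"nt":[3,96,58],"q":89,"re":{"dqu":25,"sf":31,"y":35},"zhe":[50,54,66,1]}
After op 7 (replace /nt/0 14): {"nt":[14,96,58],"q":89,"re":{"dqu":25,"sf":31,"y":35},"zhe":[50,54,66,1]}
After op 8 (replace /nt/0 92): {"nt":[92,96,58],"q":89,"re":{"dqu":25,"sf":31,"y":35},"zhe":[50,54,66,1]}
After op 9 (replace /re/dqu 69): {"nt":[92,96,58],"q":89,"re":{"dqu":69,"sf":31,"y":35},"zhe":[50,54,66,1]}
After op 10 (replace /nt 29): {"nt":29,"q":89,"re":{"dqu":69,"sf":31,"y":35},"zhe":[50,54,66,1]}
After op 11 (add /re/yz 27): {"nt":29,"q":89,"re":{"dqu":69,"sf":31,"y":35,"yz":27},"zhe":[50,54,66,1]}
After op 12 (remove /re): {"nt":29,"q":89,"zhe":[50,54,66,1]}
After op 13 (add /ih 21): {"ih":21,"nt":29,"q":89,"zhe":[50,54,66,1]}
After op 14 (add /q 56): {"ih":21,"nt":29,"q":56,"zhe":[50,54,66,1]}
After op 15 (replace /q 6): {"ih":21,"nt":29,"q":6,"zhe":[50,54,66,1]}
After op 16 (replace /zhe 78): {"ih":21,"nt":29,"q":6,"zhe":78}
After op 17 (add /g 57): {"g":57,"ih":21,"nt":29,"q":6,"zhe":78}
Value at /ih: 21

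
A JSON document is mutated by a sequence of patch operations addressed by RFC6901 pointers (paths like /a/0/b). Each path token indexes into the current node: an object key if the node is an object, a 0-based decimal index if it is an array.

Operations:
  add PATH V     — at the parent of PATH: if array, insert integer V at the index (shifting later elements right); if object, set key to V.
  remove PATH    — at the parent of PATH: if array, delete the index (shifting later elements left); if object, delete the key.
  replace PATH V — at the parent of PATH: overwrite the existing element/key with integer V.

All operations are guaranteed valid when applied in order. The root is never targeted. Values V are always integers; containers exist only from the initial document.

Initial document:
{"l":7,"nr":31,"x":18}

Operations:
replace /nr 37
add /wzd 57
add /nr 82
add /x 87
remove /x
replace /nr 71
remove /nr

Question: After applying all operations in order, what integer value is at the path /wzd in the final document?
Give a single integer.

After op 1 (replace /nr 37): {"l":7,"nr":37,"x":18}
After op 2 (add /wzd 57): {"l":7,"nr":37,"wzd":57,"x":18}
After op 3 (add /nr 82): {"l":7,"nr":82,"wzd":57,"x":18}
After op 4 (add /x 87): {"l":7,"nr":82,"wzd":57,"x":87}
After op 5 (remove /x): {"l":7,"nr":82,"wzd":57}
After op 6 (replace /nr 71): {"l":7,"nr":71,"wzd":57}
After op 7 (remove /nr): {"l":7,"wzd":57}
Value at /wzd: 57

Answer: 57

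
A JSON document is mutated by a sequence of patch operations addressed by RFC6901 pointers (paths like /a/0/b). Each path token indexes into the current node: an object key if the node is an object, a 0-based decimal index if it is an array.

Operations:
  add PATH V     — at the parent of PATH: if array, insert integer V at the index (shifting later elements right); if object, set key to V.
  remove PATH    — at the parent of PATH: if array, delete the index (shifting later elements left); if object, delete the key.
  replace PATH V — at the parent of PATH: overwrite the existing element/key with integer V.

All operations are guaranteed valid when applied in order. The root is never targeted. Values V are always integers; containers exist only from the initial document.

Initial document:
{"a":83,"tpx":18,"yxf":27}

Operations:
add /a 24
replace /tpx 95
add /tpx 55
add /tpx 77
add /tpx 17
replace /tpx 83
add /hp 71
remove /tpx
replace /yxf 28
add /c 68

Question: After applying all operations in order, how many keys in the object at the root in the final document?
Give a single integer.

Answer: 4

Derivation:
After op 1 (add /a 24): {"a":24,"tpx":18,"yxf":27}
After op 2 (replace /tpx 95): {"a":24,"tpx":95,"yxf":27}
After op 3 (add /tpx 55): {"a":24,"tpx":55,"yxf":27}
After op 4 (add /tpx 77): {"a":24,"tpx":77,"yxf":27}
After op 5 (add /tpx 17): {"a":24,"tpx":17,"yxf":27}
After op 6 (replace /tpx 83): {"a":24,"tpx":83,"yxf":27}
After op 7 (add /hp 71): {"a":24,"hp":71,"tpx":83,"yxf":27}
After op 8 (remove /tpx): {"a":24,"hp":71,"yxf":27}
After op 9 (replace /yxf 28): {"a":24,"hp":71,"yxf":28}
After op 10 (add /c 68): {"a":24,"c":68,"hp":71,"yxf":28}
Size at the root: 4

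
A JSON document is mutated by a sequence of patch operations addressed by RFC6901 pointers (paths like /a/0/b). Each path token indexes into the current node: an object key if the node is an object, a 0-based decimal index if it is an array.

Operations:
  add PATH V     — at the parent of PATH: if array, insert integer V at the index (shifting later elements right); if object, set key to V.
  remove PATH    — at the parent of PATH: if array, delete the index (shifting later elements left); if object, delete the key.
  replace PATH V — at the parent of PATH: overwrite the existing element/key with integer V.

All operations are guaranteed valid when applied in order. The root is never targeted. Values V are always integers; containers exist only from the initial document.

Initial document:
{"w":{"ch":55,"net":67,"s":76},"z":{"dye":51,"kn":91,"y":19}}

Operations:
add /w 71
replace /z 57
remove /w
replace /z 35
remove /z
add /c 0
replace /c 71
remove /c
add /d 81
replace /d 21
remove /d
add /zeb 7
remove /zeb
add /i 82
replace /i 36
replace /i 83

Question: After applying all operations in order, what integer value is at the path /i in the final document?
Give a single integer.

Answer: 83

Derivation:
After op 1 (add /w 71): {"w":71,"z":{"dye":51,"kn":91,"y":19}}
After op 2 (replace /z 57): {"w":71,"z":57}
After op 3 (remove /w): {"z":57}
After op 4 (replace /z 35): {"z":35}
After op 5 (remove /z): {}
After op 6 (add /c 0): {"c":0}
After op 7 (replace /c 71): {"c":71}
After op 8 (remove /c): {}
After op 9 (add /d 81): {"d":81}
After op 10 (replace /d 21): {"d":21}
After op 11 (remove /d): {}
After op 12 (add /zeb 7): {"zeb":7}
After op 13 (remove /zeb): {}
After op 14 (add /i 82): {"i":82}
After op 15 (replace /i 36): {"i":36}
After op 16 (replace /i 83): {"i":83}
Value at /i: 83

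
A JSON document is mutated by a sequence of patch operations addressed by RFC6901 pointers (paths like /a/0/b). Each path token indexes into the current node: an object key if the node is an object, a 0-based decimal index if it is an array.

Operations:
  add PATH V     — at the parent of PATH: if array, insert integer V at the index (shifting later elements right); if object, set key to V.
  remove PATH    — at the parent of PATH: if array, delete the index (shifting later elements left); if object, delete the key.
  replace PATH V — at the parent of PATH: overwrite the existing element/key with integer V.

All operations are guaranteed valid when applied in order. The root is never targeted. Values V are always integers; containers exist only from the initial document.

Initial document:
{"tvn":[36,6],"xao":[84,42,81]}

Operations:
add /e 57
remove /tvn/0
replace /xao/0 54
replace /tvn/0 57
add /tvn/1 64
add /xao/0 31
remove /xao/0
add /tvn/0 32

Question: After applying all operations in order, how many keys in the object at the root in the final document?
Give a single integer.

After op 1 (add /e 57): {"e":57,"tvn":[36,6],"xao":[84,42,81]}
After op 2 (remove /tvn/0): {"e":57,"tvn":[6],"xao":[84,42,81]}
After op 3 (replace /xao/0 54): {"e":57,"tvn":[6],"xao":[54,42,81]}
After op 4 (replace /tvn/0 57): {"e":57,"tvn":[57],"xao":[54,42,81]}
After op 5 (add /tvn/1 64): {"e":57,"tvn":[57,64],"xao":[54,42,81]}
After op 6 (add /xao/0 31): {"e":57,"tvn":[57,64],"xao":[31,54,42,81]}
After op 7 (remove /xao/0): {"e":57,"tvn":[57,64],"xao":[54,42,81]}
After op 8 (add /tvn/0 32): {"e":57,"tvn":[32,57,64],"xao":[54,42,81]}
Size at the root: 3

Answer: 3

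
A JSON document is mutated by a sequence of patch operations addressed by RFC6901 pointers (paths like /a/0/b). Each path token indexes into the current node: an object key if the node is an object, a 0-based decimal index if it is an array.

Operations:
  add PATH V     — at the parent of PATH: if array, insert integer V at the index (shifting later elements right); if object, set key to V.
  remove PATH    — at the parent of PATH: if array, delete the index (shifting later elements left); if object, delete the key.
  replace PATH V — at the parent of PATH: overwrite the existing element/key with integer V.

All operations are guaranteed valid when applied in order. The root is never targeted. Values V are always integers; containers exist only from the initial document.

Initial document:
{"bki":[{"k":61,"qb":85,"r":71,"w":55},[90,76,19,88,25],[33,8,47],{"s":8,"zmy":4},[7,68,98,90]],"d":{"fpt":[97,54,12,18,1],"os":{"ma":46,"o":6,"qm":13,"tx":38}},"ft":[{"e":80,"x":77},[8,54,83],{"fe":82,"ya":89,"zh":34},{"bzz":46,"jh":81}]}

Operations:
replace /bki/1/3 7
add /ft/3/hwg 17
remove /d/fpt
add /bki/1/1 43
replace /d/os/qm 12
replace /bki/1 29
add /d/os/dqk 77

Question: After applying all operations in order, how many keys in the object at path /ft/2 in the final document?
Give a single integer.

After op 1 (replace /bki/1/3 7): {"bki":[{"k":61,"qb":85,"r":71,"w":55},[90,76,19,7,25],[33,8,47],{"s":8,"zmy":4},[7,68,98,90]],"d":{"fpt":[97,54,12,18,1],"os":{"ma":46,"o":6,"qm":13,"tx":38}},"ft":[{"e":80,"x":77},[8,54,83],{"fe":82,"ya":89,"zh":34},{"bzz":46,"jh":81}]}
After op 2 (add /ft/3/hwg 17): {"bki":[{"k":61,"qb":85,"r":71,"w":55},[90,76,19,7,25],[33,8,47],{"s":8,"zmy":4},[7,68,98,90]],"d":{"fpt":[97,54,12,18,1],"os":{"ma":46,"o":6,"qm":13,"tx":38}},"ft":[{"e":80,"x":77},[8,54,83],{"fe":82,"ya":89,"zh":34},{"bzz":46,"hwg":17,"jh":81}]}
After op 3 (remove /d/fpt): {"bki":[{"k":61,"qb":85,"r":71,"w":55},[90,76,19,7,25],[33,8,47],{"s":8,"zmy":4},[7,68,98,90]],"d":{"os":{"ma":46,"o":6,"qm":13,"tx":38}},"ft":[{"e":80,"x":77},[8,54,83],{"fe":82,"ya":89,"zh":34},{"bzz":46,"hwg":17,"jh":81}]}
After op 4 (add /bki/1/1 43): {"bki":[{"k":61,"qb":85,"r":71,"w":55},[90,43,76,19,7,25],[33,8,47],{"s":8,"zmy":4},[7,68,98,90]],"d":{"os":{"ma":46,"o":6,"qm":13,"tx":38}},"ft":[{"e":80,"x":77},[8,54,83],{"fe":82,"ya":89,"zh":34},{"bzz":46,"hwg":17,"jh":81}]}
After op 5 (replace /d/os/qm 12): {"bki":[{"k":61,"qb":85,"r":71,"w":55},[90,43,76,19,7,25],[33,8,47],{"s":8,"zmy":4},[7,68,98,90]],"d":{"os":{"ma":46,"o":6,"qm":12,"tx":38}},"ft":[{"e":80,"x":77},[8,54,83],{"fe":82,"ya":89,"zh":34},{"bzz":46,"hwg":17,"jh":81}]}
After op 6 (replace /bki/1 29): {"bki":[{"k":61,"qb":85,"r":71,"w":55},29,[33,8,47],{"s":8,"zmy":4},[7,68,98,90]],"d":{"os":{"ma":46,"o":6,"qm":12,"tx":38}},"ft":[{"e":80,"x":77},[8,54,83],{"fe":82,"ya":89,"zh":34},{"bzz":46,"hwg":17,"jh":81}]}
After op 7 (add /d/os/dqk 77): {"bki":[{"k":61,"qb":85,"r":71,"w":55},29,[33,8,47],{"s":8,"zmy":4},[7,68,98,90]],"d":{"os":{"dqk":77,"ma":46,"o":6,"qm":12,"tx":38}},"ft":[{"e":80,"x":77},[8,54,83],{"fe":82,"ya":89,"zh":34},{"bzz":46,"hwg":17,"jh":81}]}
Size at path /ft/2: 3

Answer: 3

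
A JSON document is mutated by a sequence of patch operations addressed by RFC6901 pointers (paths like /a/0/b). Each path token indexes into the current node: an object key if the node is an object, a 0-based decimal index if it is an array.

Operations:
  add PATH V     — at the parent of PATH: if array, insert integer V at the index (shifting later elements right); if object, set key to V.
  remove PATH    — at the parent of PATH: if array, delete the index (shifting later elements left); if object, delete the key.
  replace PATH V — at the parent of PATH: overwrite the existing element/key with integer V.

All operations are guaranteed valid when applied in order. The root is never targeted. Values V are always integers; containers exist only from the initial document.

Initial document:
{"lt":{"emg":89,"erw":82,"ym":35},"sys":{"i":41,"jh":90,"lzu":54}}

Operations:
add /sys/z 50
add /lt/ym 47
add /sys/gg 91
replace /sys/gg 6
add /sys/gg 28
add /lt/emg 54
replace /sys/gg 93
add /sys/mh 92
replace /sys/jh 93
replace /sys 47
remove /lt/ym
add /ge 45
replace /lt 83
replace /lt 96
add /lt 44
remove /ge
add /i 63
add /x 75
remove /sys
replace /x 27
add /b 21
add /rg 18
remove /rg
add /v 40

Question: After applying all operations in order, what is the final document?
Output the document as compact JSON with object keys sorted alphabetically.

After op 1 (add /sys/z 50): {"lt":{"emg":89,"erw":82,"ym":35},"sys":{"i":41,"jh":90,"lzu":54,"z":50}}
After op 2 (add /lt/ym 47): {"lt":{"emg":89,"erw":82,"ym":47},"sys":{"i":41,"jh":90,"lzu":54,"z":50}}
After op 3 (add /sys/gg 91): {"lt":{"emg":89,"erw":82,"ym":47},"sys":{"gg":91,"i":41,"jh":90,"lzu":54,"z":50}}
After op 4 (replace /sys/gg 6): {"lt":{"emg":89,"erw":82,"ym":47},"sys":{"gg":6,"i":41,"jh":90,"lzu":54,"z":50}}
After op 5 (add /sys/gg 28): {"lt":{"emg":89,"erw":82,"ym":47},"sys":{"gg":28,"i":41,"jh":90,"lzu":54,"z":50}}
After op 6 (add /lt/emg 54): {"lt":{"emg":54,"erw":82,"ym":47},"sys":{"gg":28,"i":41,"jh":90,"lzu":54,"z":50}}
After op 7 (replace /sys/gg 93): {"lt":{"emg":54,"erw":82,"ym":47},"sys":{"gg":93,"i":41,"jh":90,"lzu":54,"z":50}}
After op 8 (add /sys/mh 92): {"lt":{"emg":54,"erw":82,"ym":47},"sys":{"gg":93,"i":41,"jh":90,"lzu":54,"mh":92,"z":50}}
After op 9 (replace /sys/jh 93): {"lt":{"emg":54,"erw":82,"ym":47},"sys":{"gg":93,"i":41,"jh":93,"lzu":54,"mh":92,"z":50}}
After op 10 (replace /sys 47): {"lt":{"emg":54,"erw":82,"ym":47},"sys":47}
After op 11 (remove /lt/ym): {"lt":{"emg":54,"erw":82},"sys":47}
After op 12 (add /ge 45): {"ge":45,"lt":{"emg":54,"erw":82},"sys":47}
After op 13 (replace /lt 83): {"ge":45,"lt":83,"sys":47}
After op 14 (replace /lt 96): {"ge":45,"lt":96,"sys":47}
After op 15 (add /lt 44): {"ge":45,"lt":44,"sys":47}
After op 16 (remove /ge): {"lt":44,"sys":47}
After op 17 (add /i 63): {"i":63,"lt":44,"sys":47}
After op 18 (add /x 75): {"i":63,"lt":44,"sys":47,"x":75}
After op 19 (remove /sys): {"i":63,"lt":44,"x":75}
After op 20 (replace /x 27): {"i":63,"lt":44,"x":27}
After op 21 (add /b 21): {"b":21,"i":63,"lt":44,"x":27}
After op 22 (add /rg 18): {"b":21,"i":63,"lt":44,"rg":18,"x":27}
After op 23 (remove /rg): {"b":21,"i":63,"lt":44,"x":27}
After op 24 (add /v 40): {"b":21,"i":63,"lt":44,"v":40,"x":27}

Answer: {"b":21,"i":63,"lt":44,"v":40,"x":27}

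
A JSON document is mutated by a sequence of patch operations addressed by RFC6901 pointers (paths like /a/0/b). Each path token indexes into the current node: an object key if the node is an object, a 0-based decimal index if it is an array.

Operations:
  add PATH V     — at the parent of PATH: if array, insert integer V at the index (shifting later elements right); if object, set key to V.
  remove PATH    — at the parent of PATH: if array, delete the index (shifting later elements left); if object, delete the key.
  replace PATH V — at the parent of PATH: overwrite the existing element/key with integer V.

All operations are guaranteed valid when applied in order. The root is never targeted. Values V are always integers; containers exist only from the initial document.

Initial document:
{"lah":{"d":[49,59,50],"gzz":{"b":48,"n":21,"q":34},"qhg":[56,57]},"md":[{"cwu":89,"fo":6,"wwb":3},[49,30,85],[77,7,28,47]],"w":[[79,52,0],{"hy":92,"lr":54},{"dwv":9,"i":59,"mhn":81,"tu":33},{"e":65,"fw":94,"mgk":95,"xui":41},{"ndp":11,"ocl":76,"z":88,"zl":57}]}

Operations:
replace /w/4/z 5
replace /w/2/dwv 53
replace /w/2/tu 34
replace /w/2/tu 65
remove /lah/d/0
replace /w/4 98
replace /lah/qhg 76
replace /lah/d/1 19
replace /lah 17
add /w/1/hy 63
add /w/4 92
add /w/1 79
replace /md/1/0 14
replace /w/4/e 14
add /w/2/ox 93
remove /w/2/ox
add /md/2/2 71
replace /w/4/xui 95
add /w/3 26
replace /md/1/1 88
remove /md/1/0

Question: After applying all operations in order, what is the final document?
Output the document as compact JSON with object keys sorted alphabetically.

After op 1 (replace /w/4/z 5): {"lah":{"d":[49,59,50],"gzz":{"b":48,"n":21,"q":34},"qhg":[56,57]},"md":[{"cwu":89,"fo":6,"wwb":3},[49,30,85],[77,7,28,47]],"w":[[79,52,0],{"hy":92,"lr":54},{"dwv":9,"i":59,"mhn":81,"tu":33},{"e":65,"fw":94,"mgk":95,"xui":41},{"ndp":11,"ocl":76,"z":5,"zl":57}]}
After op 2 (replace /w/2/dwv 53): {"lah":{"d":[49,59,50],"gzz":{"b":48,"n":21,"q":34},"qhg":[56,57]},"md":[{"cwu":89,"fo":6,"wwb":3},[49,30,85],[77,7,28,47]],"w":[[79,52,0],{"hy":92,"lr":54},{"dwv":53,"i":59,"mhn":81,"tu":33},{"e":65,"fw":94,"mgk":95,"xui":41},{"ndp":11,"ocl":76,"z":5,"zl":57}]}
After op 3 (replace /w/2/tu 34): {"lah":{"d":[49,59,50],"gzz":{"b":48,"n":21,"q":34},"qhg":[56,57]},"md":[{"cwu":89,"fo":6,"wwb":3},[49,30,85],[77,7,28,47]],"w":[[79,52,0],{"hy":92,"lr":54},{"dwv":53,"i":59,"mhn":81,"tu":34},{"e":65,"fw":94,"mgk":95,"xui":41},{"ndp":11,"ocl":76,"z":5,"zl":57}]}
After op 4 (replace /w/2/tu 65): {"lah":{"d":[49,59,50],"gzz":{"b":48,"n":21,"q":34},"qhg":[56,57]},"md":[{"cwu":89,"fo":6,"wwb":3},[49,30,85],[77,7,28,47]],"w":[[79,52,0],{"hy":92,"lr":54},{"dwv":53,"i":59,"mhn":81,"tu":65},{"e":65,"fw":94,"mgk":95,"xui":41},{"ndp":11,"ocl":76,"z":5,"zl":57}]}
After op 5 (remove /lah/d/0): {"lah":{"d":[59,50],"gzz":{"b":48,"n":21,"q":34},"qhg":[56,57]},"md":[{"cwu":89,"fo":6,"wwb":3},[49,30,85],[77,7,28,47]],"w":[[79,52,0],{"hy":92,"lr":54},{"dwv":53,"i":59,"mhn":81,"tu":65},{"e":65,"fw":94,"mgk":95,"xui":41},{"ndp":11,"ocl":76,"z":5,"zl":57}]}
After op 6 (replace /w/4 98): {"lah":{"d":[59,50],"gzz":{"b":48,"n":21,"q":34},"qhg":[56,57]},"md":[{"cwu":89,"fo":6,"wwb":3},[49,30,85],[77,7,28,47]],"w":[[79,52,0],{"hy":92,"lr":54},{"dwv":53,"i":59,"mhn":81,"tu":65},{"e":65,"fw":94,"mgk":95,"xui":41},98]}
After op 7 (replace /lah/qhg 76): {"lah":{"d":[59,50],"gzz":{"b":48,"n":21,"q":34},"qhg":76},"md":[{"cwu":89,"fo":6,"wwb":3},[49,30,85],[77,7,28,47]],"w":[[79,52,0],{"hy":92,"lr":54},{"dwv":53,"i":59,"mhn":81,"tu":65},{"e":65,"fw":94,"mgk":95,"xui":41},98]}
After op 8 (replace /lah/d/1 19): {"lah":{"d":[59,19],"gzz":{"b":48,"n":21,"q":34},"qhg":76},"md":[{"cwu":89,"fo":6,"wwb":3},[49,30,85],[77,7,28,47]],"w":[[79,52,0],{"hy":92,"lr":54},{"dwv":53,"i":59,"mhn":81,"tu":65},{"e":65,"fw":94,"mgk":95,"xui":41},98]}
After op 9 (replace /lah 17): {"lah":17,"md":[{"cwu":89,"fo":6,"wwb":3},[49,30,85],[77,7,28,47]],"w":[[79,52,0],{"hy":92,"lr":54},{"dwv":53,"i":59,"mhn":81,"tu":65},{"e":65,"fw":94,"mgk":95,"xui":41},98]}
After op 10 (add /w/1/hy 63): {"lah":17,"md":[{"cwu":89,"fo":6,"wwb":3},[49,30,85],[77,7,28,47]],"w":[[79,52,0],{"hy":63,"lr":54},{"dwv":53,"i":59,"mhn":81,"tu":65},{"e":65,"fw":94,"mgk":95,"xui":41},98]}
After op 11 (add /w/4 92): {"lah":17,"md":[{"cwu":89,"fo":6,"wwb":3},[49,30,85],[77,7,28,47]],"w":[[79,52,0],{"hy":63,"lr":54},{"dwv":53,"i":59,"mhn":81,"tu":65},{"e":65,"fw":94,"mgk":95,"xui":41},92,98]}
After op 12 (add /w/1 79): {"lah":17,"md":[{"cwu":89,"fo":6,"wwb":3},[49,30,85],[77,7,28,47]],"w":[[79,52,0],79,{"hy":63,"lr":54},{"dwv":53,"i":59,"mhn":81,"tu":65},{"e":65,"fw":94,"mgk":95,"xui":41},92,98]}
After op 13 (replace /md/1/0 14): {"lah":17,"md":[{"cwu":89,"fo":6,"wwb":3},[14,30,85],[77,7,28,47]],"w":[[79,52,0],79,{"hy":63,"lr":54},{"dwv":53,"i":59,"mhn":81,"tu":65},{"e":65,"fw":94,"mgk":95,"xui":41},92,98]}
After op 14 (replace /w/4/e 14): {"lah":17,"md":[{"cwu":89,"fo":6,"wwb":3},[14,30,85],[77,7,28,47]],"w":[[79,52,0],79,{"hy":63,"lr":54},{"dwv":53,"i":59,"mhn":81,"tu":65},{"e":14,"fw":94,"mgk":95,"xui":41},92,98]}
After op 15 (add /w/2/ox 93): {"lah":17,"md":[{"cwu":89,"fo":6,"wwb":3},[14,30,85],[77,7,28,47]],"w":[[79,52,0],79,{"hy":63,"lr":54,"ox":93},{"dwv":53,"i":59,"mhn":81,"tu":65},{"e":14,"fw":94,"mgk":95,"xui":41},92,98]}
After op 16 (remove /w/2/ox): {"lah":17,"md":[{"cwu":89,"fo":6,"wwb":3},[14,30,85],[77,7,28,47]],"w":[[79,52,0],79,{"hy":63,"lr":54},{"dwv":53,"i":59,"mhn":81,"tu":65},{"e":14,"fw":94,"mgk":95,"xui":41},92,98]}
After op 17 (add /md/2/2 71): {"lah":17,"md":[{"cwu":89,"fo":6,"wwb":3},[14,30,85],[77,7,71,28,47]],"w":[[79,52,0],79,{"hy":63,"lr":54},{"dwv":53,"i":59,"mhn":81,"tu":65},{"e":14,"fw":94,"mgk":95,"xui":41},92,98]}
After op 18 (replace /w/4/xui 95): {"lah":17,"md":[{"cwu":89,"fo":6,"wwb":3},[14,30,85],[77,7,71,28,47]],"w":[[79,52,0],79,{"hy":63,"lr":54},{"dwv":53,"i":59,"mhn":81,"tu":65},{"e":14,"fw":94,"mgk":95,"xui":95},92,98]}
After op 19 (add /w/3 26): {"lah":17,"md":[{"cwu":89,"fo":6,"wwb":3},[14,30,85],[77,7,71,28,47]],"w":[[79,52,0],79,{"hy":63,"lr":54},26,{"dwv":53,"i":59,"mhn":81,"tu":65},{"e":14,"fw":94,"mgk":95,"xui":95},92,98]}
After op 20 (replace /md/1/1 88): {"lah":17,"md":[{"cwu":89,"fo":6,"wwb":3},[14,88,85],[77,7,71,28,47]],"w":[[79,52,0],79,{"hy":63,"lr":54},26,{"dwv":53,"i":59,"mhn":81,"tu":65},{"e":14,"fw":94,"mgk":95,"xui":95},92,98]}
After op 21 (remove /md/1/0): {"lah":17,"md":[{"cwu":89,"fo":6,"wwb":3},[88,85],[77,7,71,28,47]],"w":[[79,52,0],79,{"hy":63,"lr":54},26,{"dwv":53,"i":59,"mhn":81,"tu":65},{"e":14,"fw":94,"mgk":95,"xui":95},92,98]}

Answer: {"lah":17,"md":[{"cwu":89,"fo":6,"wwb":3},[88,85],[77,7,71,28,47]],"w":[[79,52,0],79,{"hy":63,"lr":54},26,{"dwv":53,"i":59,"mhn":81,"tu":65},{"e":14,"fw":94,"mgk":95,"xui":95},92,98]}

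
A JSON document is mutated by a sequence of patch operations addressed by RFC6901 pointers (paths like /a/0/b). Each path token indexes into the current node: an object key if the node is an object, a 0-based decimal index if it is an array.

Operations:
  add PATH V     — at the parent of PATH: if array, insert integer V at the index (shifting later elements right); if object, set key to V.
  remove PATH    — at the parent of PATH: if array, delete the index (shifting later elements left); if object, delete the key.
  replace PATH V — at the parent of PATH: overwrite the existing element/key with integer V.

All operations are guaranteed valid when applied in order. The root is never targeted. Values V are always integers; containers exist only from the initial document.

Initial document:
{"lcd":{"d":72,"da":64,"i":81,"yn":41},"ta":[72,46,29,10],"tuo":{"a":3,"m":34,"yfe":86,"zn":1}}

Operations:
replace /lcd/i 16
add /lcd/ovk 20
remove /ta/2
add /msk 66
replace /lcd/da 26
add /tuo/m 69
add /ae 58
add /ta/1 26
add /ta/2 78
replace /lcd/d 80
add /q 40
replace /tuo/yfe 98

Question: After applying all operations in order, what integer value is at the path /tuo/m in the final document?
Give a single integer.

Answer: 69

Derivation:
After op 1 (replace /lcd/i 16): {"lcd":{"d":72,"da":64,"i":16,"yn":41},"ta":[72,46,29,10],"tuo":{"a":3,"m":34,"yfe":86,"zn":1}}
After op 2 (add /lcd/ovk 20): {"lcd":{"d":72,"da":64,"i":16,"ovk":20,"yn":41},"ta":[72,46,29,10],"tuo":{"a":3,"m":34,"yfe":86,"zn":1}}
After op 3 (remove /ta/2): {"lcd":{"d":72,"da":64,"i":16,"ovk":20,"yn":41},"ta":[72,46,10],"tuo":{"a":3,"m":34,"yfe":86,"zn":1}}
After op 4 (add /msk 66): {"lcd":{"d":72,"da":64,"i":16,"ovk":20,"yn":41},"msk":66,"ta":[72,46,10],"tuo":{"a":3,"m":34,"yfe":86,"zn":1}}
After op 5 (replace /lcd/da 26): {"lcd":{"d":72,"da":26,"i":16,"ovk":20,"yn":41},"msk":66,"ta":[72,46,10],"tuo":{"a":3,"m":34,"yfe":86,"zn":1}}
After op 6 (add /tuo/m 69): {"lcd":{"d":72,"da":26,"i":16,"ovk":20,"yn":41},"msk":66,"ta":[72,46,10],"tuo":{"a":3,"m":69,"yfe":86,"zn":1}}
After op 7 (add /ae 58): {"ae":58,"lcd":{"d":72,"da":26,"i":16,"ovk":20,"yn":41},"msk":66,"ta":[72,46,10],"tuo":{"a":3,"m":69,"yfe":86,"zn":1}}
After op 8 (add /ta/1 26): {"ae":58,"lcd":{"d":72,"da":26,"i":16,"ovk":20,"yn":41},"msk":66,"ta":[72,26,46,10],"tuo":{"a":3,"m":69,"yfe":86,"zn":1}}
After op 9 (add /ta/2 78): {"ae":58,"lcd":{"d":72,"da":26,"i":16,"ovk":20,"yn":41},"msk":66,"ta":[72,26,78,46,10],"tuo":{"a":3,"m":69,"yfe":86,"zn":1}}
After op 10 (replace /lcd/d 80): {"ae":58,"lcd":{"d":80,"da":26,"i":16,"ovk":20,"yn":41},"msk":66,"ta":[72,26,78,46,10],"tuo":{"a":3,"m":69,"yfe":86,"zn":1}}
After op 11 (add /q 40): {"ae":58,"lcd":{"d":80,"da":26,"i":16,"ovk":20,"yn":41},"msk":66,"q":40,"ta":[72,26,78,46,10],"tuo":{"a":3,"m":69,"yfe":86,"zn":1}}
After op 12 (replace /tuo/yfe 98): {"ae":58,"lcd":{"d":80,"da":26,"i":16,"ovk":20,"yn":41},"msk":66,"q":40,"ta":[72,26,78,46,10],"tuo":{"a":3,"m":69,"yfe":98,"zn":1}}
Value at /tuo/m: 69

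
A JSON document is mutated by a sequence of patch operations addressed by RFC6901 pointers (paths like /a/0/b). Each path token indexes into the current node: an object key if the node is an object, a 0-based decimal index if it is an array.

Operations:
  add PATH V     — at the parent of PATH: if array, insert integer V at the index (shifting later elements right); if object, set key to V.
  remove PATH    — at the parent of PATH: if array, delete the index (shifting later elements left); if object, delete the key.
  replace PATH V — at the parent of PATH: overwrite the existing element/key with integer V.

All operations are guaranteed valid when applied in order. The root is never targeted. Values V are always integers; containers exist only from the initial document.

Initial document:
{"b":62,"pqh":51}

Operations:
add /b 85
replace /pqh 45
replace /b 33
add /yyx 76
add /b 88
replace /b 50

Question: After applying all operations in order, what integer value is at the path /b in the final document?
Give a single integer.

Answer: 50

Derivation:
After op 1 (add /b 85): {"b":85,"pqh":51}
After op 2 (replace /pqh 45): {"b":85,"pqh":45}
After op 3 (replace /b 33): {"b":33,"pqh":45}
After op 4 (add /yyx 76): {"b":33,"pqh":45,"yyx":76}
After op 5 (add /b 88): {"b":88,"pqh":45,"yyx":76}
After op 6 (replace /b 50): {"b":50,"pqh":45,"yyx":76}
Value at /b: 50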